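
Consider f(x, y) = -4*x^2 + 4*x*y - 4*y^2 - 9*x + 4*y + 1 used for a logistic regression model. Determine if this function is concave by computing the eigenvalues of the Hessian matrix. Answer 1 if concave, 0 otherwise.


The Hessian of f(x,y) = -4*x^2 + 4*x*y - 4*y^2 - 9*x + 4*y + 1 is:
H = [[-8, 4], [4, -8]]
Trace = -8 - 8 = -16
Determinant = -8*-8 - (4)^2 = 48
Discriminant = (-16)^2 - 4*48 = 64.0
Eigenvalues: lambda_1 = -12.0, lambda_2 = -4.0
The function is concave.

1


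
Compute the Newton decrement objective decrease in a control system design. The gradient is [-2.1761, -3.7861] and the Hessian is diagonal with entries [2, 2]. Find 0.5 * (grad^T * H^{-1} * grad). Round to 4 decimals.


Step 1: H is diagonal, so H^(-1) * g = [-1.0881, -1.8931].
Step 2: g^T H^(-1) g = sum_i g_i^2 / H_ii
  = (-2.1761)^2/2 + (-3.7861)^2/2
  = 2.3677 + 7.1673 = 9.535
Step 3: Objective decrease = 0.5 * g^T H^(-1) g = 4.7675


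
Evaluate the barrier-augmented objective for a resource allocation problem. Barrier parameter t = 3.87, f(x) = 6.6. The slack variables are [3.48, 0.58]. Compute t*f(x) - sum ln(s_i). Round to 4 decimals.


Step 1: Compute log-barrier.
ln values: [1.247, -0.5447]
phi = -(1.247 - 0.5447) = -0.7023
Step 2: Compute augmented objective.
t*f(x) = 3.87*6.6 = 25.542
Total = 25.542 - 0.7023 = 24.8397


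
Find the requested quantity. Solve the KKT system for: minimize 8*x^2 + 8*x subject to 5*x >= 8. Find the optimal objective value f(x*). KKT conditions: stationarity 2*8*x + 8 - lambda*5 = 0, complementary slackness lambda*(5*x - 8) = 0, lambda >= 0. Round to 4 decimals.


Step 1: Try lambda = 0 (constraint inactive).
x_unc = -8/(2*8) = -0.5
Check: 5*-0.5 = -2.5 < 8 -- violated!
Step 2: Constraint must be active: 5*x = 8
x* = 8/5 = 1.6
lambda = (2*8*1.6 + 8)/5 = 6.72
Step 3: Compute optimal value.
f(x*) = 8*1.6^2 + 8*1.6 = 33.28


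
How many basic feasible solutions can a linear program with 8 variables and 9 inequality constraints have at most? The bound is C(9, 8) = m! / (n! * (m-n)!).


Each vertex corresponds to some choice of n active constraints out of m, so the number of vertices is at most C(m, n) = m! / (n!(m-n)!).
m = 9, n = 8
Numerator: 9 * 8 * 7 * 6 * 5 * 4 * 3 * 2
Denominator: 8! = 40320
C(9, 8) = 9


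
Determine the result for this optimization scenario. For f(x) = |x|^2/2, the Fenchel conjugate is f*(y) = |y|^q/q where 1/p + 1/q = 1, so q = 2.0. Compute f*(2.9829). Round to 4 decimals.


The conjugate exponent q satisfies 1/p + 1/q = 1.
p = 2, so q = 2/(2 - 1) = 2.0
|y|^q = 2.9829^2.0 = 8.8977
f*(2.9829) = 8.8977 / 2.0 = 4.4488


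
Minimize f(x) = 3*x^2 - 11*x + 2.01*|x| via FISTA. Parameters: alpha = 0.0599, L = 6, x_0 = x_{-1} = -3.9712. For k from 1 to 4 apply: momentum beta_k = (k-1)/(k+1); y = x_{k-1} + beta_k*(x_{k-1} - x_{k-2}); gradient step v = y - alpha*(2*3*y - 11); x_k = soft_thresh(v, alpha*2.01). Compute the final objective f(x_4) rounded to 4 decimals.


FISTA on f(x) = 3*x^2 - 11*x + 2.01*|x|
L = 6, alpha = 0.0599
Iteration 1: beta = 0.0, y = -3.9712 + 0.0*(-3.9712 + 3.9712) = -3.9712
  grad(y) = -34.8272, v = y - alpha*grad = -1.8851
  prox(v) = soft_thresh(-1.8851, 0.1204) = -1.7647
Iteration 2: beta = 0.3333, y = -1.7647 + 0.3333*(-1.7647 + 3.9712) = -1.0291
  grad(y) = -17.1748, v = y - alpha*grad = -0.0004
  prox(v) = soft_thresh(-0.0004, 0.1204) = 0.0
Iteration 3: beta = 0.5, y = 0.0 + 0.5*(0.0 + 1.7647) = 0.8823
  grad(y) = -5.706, v = y - alpha*grad = 1.2241
  prox(v) = soft_thresh(1.2241, 0.1204) = 1.1037
Iteration 4: beta = 0.6, y = 1.1037 + 0.6*(1.1037 - 0.0) = 1.766
  grad(y) = -0.4043, v = y - alpha*grad = 1.7902
  prox(v) = soft_thresh(1.7902, 0.1204) = 1.6698
f(x_4) = 3*1.6698^2 - 11*1.6698 + 2.01*|1.6698| = -6.6468


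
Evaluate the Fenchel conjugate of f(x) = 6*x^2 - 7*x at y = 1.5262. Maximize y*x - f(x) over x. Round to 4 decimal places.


f*(y) = sup_x {y*x - a*x^2 - b*x} = sup_x {(y-b)*x - a*x^2}
FOC: (y - b) - 2a*x = 0 => x* = (y - b)/(2a)
x* = (1.5262 + 7)/(2*6) = 0.7105
f*(1.5262) = (y-b)^2/(4a) = (1.5262 + 7)^2/(4*6)
= 72.6961/24 = 3.029


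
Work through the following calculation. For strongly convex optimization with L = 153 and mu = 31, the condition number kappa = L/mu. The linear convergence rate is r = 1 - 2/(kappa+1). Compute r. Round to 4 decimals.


Step 1: Compute the condition number.
kappa = L/mu = 153/31 = 4.9355
Step 2: Compute the convergence rate.
r = 1 - 2/(kappa + 1) = 1 - 2*mu/(L + mu) = (L - mu)/(L + mu) = 122/184 = 0.663


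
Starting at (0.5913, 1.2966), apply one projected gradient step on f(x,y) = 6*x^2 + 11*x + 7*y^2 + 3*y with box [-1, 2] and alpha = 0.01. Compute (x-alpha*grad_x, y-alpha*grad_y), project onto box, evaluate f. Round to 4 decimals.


Step 1: Compute gradient at (0.5913, 1.2966).
grad_x = 2*6*0.5913 + 11 = 18.0956
grad_y = 2*7*1.2966 + 3 = 21.1524
Step 2: Gradient step.
x_raw = 0.5913 - 0.01*18.0956 = 0.4103
y_raw = 1.2966 - 0.01*21.1524 = 1.0851
Step 3: Project onto [-1, 2].
x_proj = clip(0.4103) = 0.4103
y_proj = clip(1.0851) = 1.0851
Step 4: Evaluate f.
f(0.4103, 1.0851) = 17.021


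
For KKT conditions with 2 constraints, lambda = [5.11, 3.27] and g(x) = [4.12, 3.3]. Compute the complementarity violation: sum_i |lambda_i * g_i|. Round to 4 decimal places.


KKT complementary slackness check:
lambda_1 * g_1 = 5.11 * 4.12 = 21.0532
lambda_2 * g_2 = 3.27 * 3.3 = 10.791
Total violation = 21.0532 + 10.791 = 31.8442


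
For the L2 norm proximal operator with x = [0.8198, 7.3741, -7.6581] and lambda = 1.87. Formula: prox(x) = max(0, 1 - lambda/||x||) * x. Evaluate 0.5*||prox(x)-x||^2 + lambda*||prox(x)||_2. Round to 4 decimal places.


Step 1: Compute ||x||.
||x|| = 10.6628
Step 2: Compute scaling factor.
scale = max(0, 1 - 1.87/10.6628) = 0.8246
Step 3: prox(x) = [0.676, 6.0809, -6.3151]
||prox(x)|| = 8.7928
Step 4: Proximal objective.
0.5*||prox-x||^2 = 1.7485
lambda*||prox|| = 16.4425
Total = 18.191


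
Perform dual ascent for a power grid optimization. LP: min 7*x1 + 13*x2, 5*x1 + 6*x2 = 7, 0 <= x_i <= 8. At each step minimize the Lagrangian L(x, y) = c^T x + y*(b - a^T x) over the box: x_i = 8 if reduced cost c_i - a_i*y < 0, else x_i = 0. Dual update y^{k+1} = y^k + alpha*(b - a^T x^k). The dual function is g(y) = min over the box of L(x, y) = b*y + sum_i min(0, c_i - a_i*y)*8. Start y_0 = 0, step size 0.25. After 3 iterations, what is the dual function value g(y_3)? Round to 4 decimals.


Dual ascent for LP: min 7*x1 + 13*x2, 5*x1 + 6*x2 = 7, 0 <= x_i <= 8
Step 1: y^k = 0.0, reduced costs: (7.0, 13.0)
  x^k = (0.0, 0.0), subgradient = b - a^T x = 7.0
  y^{k+1} = 0.0 + 0.25*7.0 = 1.75
Step 2: y^k = 1.75, reduced costs: (-1.75, 2.5)
  x^k = (8.0, 0.0), subgradient = b - a^T x = -33.0
  y^{k+1} = 1.75 + 0.25*-33.0 = -6.5
Step 3: y^k = -6.5, reduced costs: (39.5, 52.0)
  x^k = (0.0, 0.0), subgradient = b - a^T x = 7.0
  y^{k+1} = -6.5 + 0.25*7.0 = -4.75
Dual objective at y_3 = -4.75: reduced costs (30.75, 41.5), box minimizer x = (0.0, 0.0)
g(y_3) = b*y + (c1 - a1*y)*x1 + (c2 - a2*y)*x2 = 7*(-4.75) + 30.75*0.0 + 41.5*0.0 = -33.25 + 0.0 + 0.0 = -33.25


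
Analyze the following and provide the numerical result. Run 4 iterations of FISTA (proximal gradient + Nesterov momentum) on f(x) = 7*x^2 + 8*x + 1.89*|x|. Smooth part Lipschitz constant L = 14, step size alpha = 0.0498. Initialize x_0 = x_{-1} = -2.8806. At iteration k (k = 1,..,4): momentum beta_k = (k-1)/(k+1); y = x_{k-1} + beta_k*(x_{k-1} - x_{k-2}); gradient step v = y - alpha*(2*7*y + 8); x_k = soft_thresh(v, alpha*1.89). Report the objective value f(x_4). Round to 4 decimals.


FISTA on f(x) = 7*x^2 + 8*x + 1.89*|x|
L = 14, alpha = 0.0498
Iteration 1: beta = 0.0, y = -2.8806 + 0.0*(-2.8806 + 2.8806) = -2.8806
  grad(y) = -32.3284, v = y - alpha*grad = -1.2706
  prox(v) = soft_thresh(-1.2706, 0.0941) = -1.1765
Iteration 2: beta = 0.3333, y = -1.1765 + 0.3333*(-1.1765 + 2.8806) = -0.6085
  grad(y) = -0.519, v = y - alpha*grad = -0.5827
  prox(v) = soft_thresh(-0.5827, 0.0941) = -0.4885
Iteration 3: beta = 0.5, y = -0.4885 + 0.5*(-0.4885 + 1.1765) = -0.1445
  grad(y) = 5.9765, v = y - alpha*grad = -0.4422
  prox(v) = soft_thresh(-0.4422, 0.0941) = -0.348
Iteration 4: beta = 0.6, y = -0.348 + 0.6*(-0.348 + 0.4885) = -0.2638
  grad(y) = 4.3075, v = y - alpha*grad = -0.4783
  prox(v) = soft_thresh(-0.4783, 0.0941) = -0.3841
f(x_4) = 7*(-0.3841)^2 + 8*(-0.3841) + 1.89*|-0.3841| = -1.3142


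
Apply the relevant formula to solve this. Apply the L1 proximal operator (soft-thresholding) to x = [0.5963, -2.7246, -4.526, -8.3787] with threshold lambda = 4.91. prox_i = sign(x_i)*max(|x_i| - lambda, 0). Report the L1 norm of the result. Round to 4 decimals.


Soft-thresholding with lambda = 4.91:
prox(0.5963) = sign(0.5963)*max(|0.5963| - 4.91, 0) = 0.0
prox(-2.7246) = sign(-2.7246)*max(|-2.7246| - 4.91, 0) = 0.0
prox(-4.526) = sign(-4.526)*max(|-4.526| - 4.91, 0) = 0.0
prox(-8.3787) = sign(-8.3787)*max(|-8.3787| - 4.91, 0) = -3.4687
prox(x) = [0.0, 0.0, 0.0, -3.4687]
||prox(x)||_1 = 0.0 + 0.0 + 0.0 + 3.4687 = 3.4687


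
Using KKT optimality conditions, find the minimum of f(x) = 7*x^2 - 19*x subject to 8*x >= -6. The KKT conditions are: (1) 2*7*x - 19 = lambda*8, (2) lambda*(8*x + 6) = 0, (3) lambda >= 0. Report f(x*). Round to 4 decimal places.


Step 1: Try lambda = 0 (constraint inactive).
Stationarity: 2*7*x - 19 = 0
x* = 19/(2*7) = 19/14 = 1.3571 (rounded; the exact value 19/14 is used below)
Check constraint: 8*1.3571 = 10.8568 >= -6 -- satisfied.
Step 2: Compute optimal value.
f(x*) = 7*(19/14)^2 - 19*(19/14) = -12.8929


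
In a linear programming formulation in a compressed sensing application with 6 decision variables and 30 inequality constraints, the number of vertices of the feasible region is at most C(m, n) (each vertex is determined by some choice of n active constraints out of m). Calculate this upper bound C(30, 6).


Each vertex corresponds to some choice of n active constraints out of m, so the number of vertices is at most C(m, n) = m! / (n!(m-n)!).
m = 30, n = 6
Numerator: 30 * 29 * 28 * 27 * 26 * 25
Denominator: 6! = 720
C(30, 6) = 593775


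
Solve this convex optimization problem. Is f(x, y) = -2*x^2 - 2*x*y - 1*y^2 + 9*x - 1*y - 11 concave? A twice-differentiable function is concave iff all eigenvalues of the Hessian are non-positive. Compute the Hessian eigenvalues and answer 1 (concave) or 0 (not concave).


The Hessian of f(x,y) = -2*x^2 - 2*x*y - 1*y^2 + 9*x - 1*y - 11 is:
H = [[-4, -2], [-2, -2]]
Trace = -4 - 2 = -6
Determinant = -4*-2 - (-2)^2 = 4
Discriminant = (-6)^2 - 4*4 = 20.0
Eigenvalues: lambda_1 = -5.2361, lambda_2 = -0.7639
The function is concave.

1


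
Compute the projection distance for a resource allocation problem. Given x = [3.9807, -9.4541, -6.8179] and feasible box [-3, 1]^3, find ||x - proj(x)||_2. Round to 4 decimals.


Project each component onto [-3, 1].
clip(3.9807) = 1.0, clip(-9.4541) = -3.0, clip(-6.8179) = -3.0
Projection = [1.0, -3.0, -3.0]
Squared diffs: [8.8846, 41.6554, 14.5764]
Distance = sqrt(65.1164) = 8.0695


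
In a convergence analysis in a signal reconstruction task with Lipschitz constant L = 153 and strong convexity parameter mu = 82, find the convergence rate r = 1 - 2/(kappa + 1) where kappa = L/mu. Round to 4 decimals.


Step 1: Compute the condition number.
kappa = L/mu = 153/82 = 1.8659
Step 2: Compute the convergence rate.
r = 1 - 2/(kappa + 1) = 1 - 2*mu/(L + mu) = (L - mu)/(L + mu) = 71/235 = 0.3021


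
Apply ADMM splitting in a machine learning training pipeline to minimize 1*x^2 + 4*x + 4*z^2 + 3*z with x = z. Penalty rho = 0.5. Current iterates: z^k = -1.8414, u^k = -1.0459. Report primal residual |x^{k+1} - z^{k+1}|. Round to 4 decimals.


ADMM iteration with rho = 0.5, z^k = -1.8414, u^k = -1.0459
Step 1: x-update.
Minimize 1*x^2 + 4*x + (0.5/2)*(x + 1.8414 - 1.0459)^2
FOC: (2*1 + 0.5)*x = -4 + 0.5*(-1.8414 + 1.0459)
x^{k+1} = -1.7591
Step 2: z-update.
Minimize 4*z^2 + 3*z + (0.5/2)*(-1.7591 - z - 1.0459)^2
FOC: (2*4 + 0.5)*z = -3 + 0.5*(-1.7591 - 1.0459)
z^{k+1} = -0.5179
Step 3: u-update.
u^{k+1} = -1.0459 - 1.7591 + 0.5179 = -2.2871
Step 4: Primal residual = |-1.7591 + 0.5179| = 1.2412


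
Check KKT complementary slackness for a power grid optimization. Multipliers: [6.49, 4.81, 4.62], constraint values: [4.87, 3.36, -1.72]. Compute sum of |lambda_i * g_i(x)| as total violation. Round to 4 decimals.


KKT complementary slackness check:
lambda_1 * g_1 = 6.49 * 4.87 = 31.6063
lambda_2 * g_2 = 4.81 * 3.36 = 16.1616
lambda_3 * g_3 = 4.62 * -1.72 = -7.9464
Total violation = 31.6063 + 16.1616 + 7.9464 = 55.7143


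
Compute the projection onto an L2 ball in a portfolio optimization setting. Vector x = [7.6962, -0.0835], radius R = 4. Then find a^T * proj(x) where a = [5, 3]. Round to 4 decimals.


Step 1: Compute ||x|| (intermediates to 6 decimals).
||x|| = sqrt(7.6962^2 + (-0.0835)^2) = 7.696653
Step 2: Project.
Since ||x|| > R, scale = R/||x|| = 4/7.696653 = 0.519706, proj(x) = scale * x
proj(x) = [3.999761, -0.043395]
Step 3: Dot product.
a^T * proj(x) = 5*3.999761 + 3*(-0.043395) = 19.8686


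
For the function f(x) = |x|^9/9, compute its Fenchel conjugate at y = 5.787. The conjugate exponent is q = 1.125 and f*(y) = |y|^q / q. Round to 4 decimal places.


The conjugate exponent q satisfies 1/p + 1/q = 1.
p = 9, so q = 9/(9 - 1) = 1.125
|y|^q = 5.787^1.125 = 7.2071
f*(5.787) = 7.2071 / 1.125 = 6.4063


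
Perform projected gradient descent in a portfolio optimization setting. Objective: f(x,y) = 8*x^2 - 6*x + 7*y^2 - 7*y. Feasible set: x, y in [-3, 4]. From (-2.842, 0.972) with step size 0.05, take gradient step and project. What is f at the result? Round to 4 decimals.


Step 1: Compute gradient at (-2.842, 0.972).
grad_x = 2*8*-2.842 - 6 = -51.472
grad_y = 2*7*0.972 - 7 = 6.608
Step 2: Gradient step.
x_raw = -2.842 - 0.05*-51.472 = -0.2684
y_raw = 0.972 - 0.05*6.608 = 0.6416
Step 3: Project onto [-3, 4].
x_proj = clip(-0.2684) = -0.2684
y_proj = clip(0.6416) = 0.6416
Step 4: Evaluate f.
f(-0.2684, 0.6416) = 0.5771


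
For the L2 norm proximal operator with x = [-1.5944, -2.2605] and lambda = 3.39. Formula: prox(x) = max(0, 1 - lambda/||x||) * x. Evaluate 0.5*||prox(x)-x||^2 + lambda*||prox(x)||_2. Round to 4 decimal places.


Step 1: Compute ||x||.
||x|| = 2.7662
Step 2: Compute scaling factor.
scale = max(0, 1 - 3.39/2.7662) = 0.0
Step 3: prox(x) = [-0.0, -0.0]
||prox(x)|| = 0.0
Step 4: Proximal objective.
0.5*||prox-x||^2 = 3.826
lambda*||prox|| = 0.0
Total = 3.826


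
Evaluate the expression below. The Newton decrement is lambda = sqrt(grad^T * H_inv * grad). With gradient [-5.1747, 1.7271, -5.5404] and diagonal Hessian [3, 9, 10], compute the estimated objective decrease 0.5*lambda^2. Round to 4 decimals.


Step 1: H is diagonal, so H^(-1) * g = [-1.7249, 0.1919, -0.554].
Step 2: g^T H^(-1) g = sum_i g_i^2 / H_ii
  = (-5.1747)^2/3 + (1.7271)^2/9 + (-5.5404)^2/10
  = 8.9258 + 0.3314 + 3.0696 = 12.3269
Step 3: Objective decrease = 0.5 * g^T H^(-1) g = 6.1634


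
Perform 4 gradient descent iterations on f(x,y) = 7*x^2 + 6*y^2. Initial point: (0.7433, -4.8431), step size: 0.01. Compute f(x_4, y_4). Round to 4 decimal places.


Gradient descent on f(x,y) = 7*x^2 + 6*y^2.
Starting point: (0.7433, -4.8431), alpha = 0.01
Step 1: grad_x = 2*7*0.7433 = 10.4062, grad_y = 2*6*-4.8431 = -58.1172
  x_1 = 0.7433 - 0.01*10.4062 = 0.6392
  y_1 = -4.8431 - 0.01*-58.1172 = -4.2619
Step 2: grad_x = 2*7*0.6392 = 8.9493, grad_y = 2*6*-4.2619 = -51.1431
  x_2 = 0.6392 - 0.01*8.9493 = 0.5497
  y_2 = -4.2619 - 0.01*-51.1431 = -3.7505
Step 3: grad_x = 2*7*0.5497 = 7.6964, grad_y = 2*6*-3.7505 = -45.006
  x_3 = 0.5497 - 0.01*7.6964 = 0.4728
  y_3 = -3.7505 - 0.01*-45.006 = -3.3004
Step 4: grad_x = 2*7*0.4728 = 6.6189, grad_y = 2*6*-3.3004 = -39.6052
  x_4 = 0.4728 - 0.01*6.6189 = 0.4066
  y_4 = -3.3004 - 0.01*-39.6052 = -2.9044
f(0.4066, -2.9044) = 7*0.4066^2 + 6*(-2.9044)^2 = 51.7699


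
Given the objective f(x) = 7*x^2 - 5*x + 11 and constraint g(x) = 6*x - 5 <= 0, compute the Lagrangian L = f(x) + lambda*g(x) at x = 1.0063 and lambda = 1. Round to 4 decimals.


Step 1: Evaluate f(x).
f(1.0063) = 7*1.0063^2 - 5*1.0063 + 11 = 13.057
Step 2: Evaluate g(x).
g(1.0063) = 6*1.0063 - 5 = 1.0378
Step 3: Compute Lagrangian.
L = 13.057 + 1*1.0378 = 14.0948


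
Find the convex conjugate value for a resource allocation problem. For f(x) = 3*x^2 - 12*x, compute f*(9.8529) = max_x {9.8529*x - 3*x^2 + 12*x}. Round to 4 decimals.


f*(y) = sup_x {y*x - a*x^2 - b*x} = sup_x {(y-b)*x - a*x^2}
FOC: (y - b) - 2a*x = 0 => x* = (y - b)/(2a)
x* = (9.8529 + 12)/(2*3) = 3.6422
f*(9.8529) = (y-b)^2/(4a) = (9.8529 + 12)^2/(4*3)
= 477.5492/12 = 39.7958


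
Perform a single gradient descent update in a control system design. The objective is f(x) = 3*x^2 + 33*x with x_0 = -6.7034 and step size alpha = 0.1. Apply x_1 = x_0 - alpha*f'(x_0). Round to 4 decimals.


We compute the gradient at x_0 and apply the update.
f'(x) = 6*x + 33
f'(-6.7034) = 6*-6.7034 + 33 = -7.2204
x_1 = -6.7034 - 0.1*-7.2204 = -5.9814


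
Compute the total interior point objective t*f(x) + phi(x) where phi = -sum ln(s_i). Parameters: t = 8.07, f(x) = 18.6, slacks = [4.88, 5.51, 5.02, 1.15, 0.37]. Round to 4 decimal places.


Step 1: Compute log-barrier.
ln values: [1.5851, 1.7066, 1.6134, 0.1398, -0.9943]
phi = -(1.5851 + 1.7066 + 1.6134 + 0.1398 - 0.9943) = -4.0506
Step 2: Compute augmented objective.
t*f(x) = 8.07*18.6 = 150.102
Total = 150.102 - 4.0506 = 146.0514


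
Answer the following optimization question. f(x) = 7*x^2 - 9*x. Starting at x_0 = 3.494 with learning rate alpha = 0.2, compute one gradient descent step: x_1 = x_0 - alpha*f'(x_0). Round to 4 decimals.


We compute the gradient at x_0 and apply the update.
f'(x) = 14*x - 9
f'(3.494) = 14*3.494 - 9 = 39.916
x_1 = 3.494 - 0.2*39.916 = -4.4892


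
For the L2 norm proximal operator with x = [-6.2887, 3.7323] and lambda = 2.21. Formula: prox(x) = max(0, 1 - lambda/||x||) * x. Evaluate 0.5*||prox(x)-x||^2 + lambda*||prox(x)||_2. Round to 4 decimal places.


Step 1: Compute ||x||.
||x|| = 7.3129
Step 2: Compute scaling factor.
scale = max(0, 1 - 2.21/7.3129) = 0.6978
Step 3: prox(x) = [-4.3882, 2.6044]
||prox(x)|| = 5.1029
Step 4: Proximal objective.
0.5*||prox-x||^2 = 2.4421
lambda*||prox|| = 11.2774
Total = 13.7194


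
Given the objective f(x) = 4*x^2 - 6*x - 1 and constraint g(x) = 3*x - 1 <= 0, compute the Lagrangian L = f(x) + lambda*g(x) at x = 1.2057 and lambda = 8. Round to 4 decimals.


Step 1: Evaluate f(x).
f(1.2057) = 4*1.2057^2 - 6*1.2057 - 1 = -2.4194
Step 2: Evaluate g(x).
g(1.2057) = 3*1.2057 - 1 = 2.6171
Step 3: Compute Lagrangian.
L = -2.4194 + 8*2.6171 = 18.5174


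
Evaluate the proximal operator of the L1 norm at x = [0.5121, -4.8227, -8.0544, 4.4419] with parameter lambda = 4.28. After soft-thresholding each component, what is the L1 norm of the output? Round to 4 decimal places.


Soft-thresholding with lambda = 4.28:
prox(0.5121) = sign(0.5121)*max(|0.5121| - 4.28, 0) = 0.0
prox(-4.8227) = sign(-4.8227)*max(|-4.8227| - 4.28, 0) = -0.5427
prox(-8.0544) = sign(-8.0544)*max(|-8.0544| - 4.28, 0) = -3.7744
prox(4.4419) = sign(4.4419)*max(|4.4419| - 4.28, 0) = 0.1619
prox(x) = [0.0, -0.5427, -3.7744, 0.1619]
||prox(x)||_1 = 0.0 + 0.5427 + 3.7744 + 0.1619 = 4.479


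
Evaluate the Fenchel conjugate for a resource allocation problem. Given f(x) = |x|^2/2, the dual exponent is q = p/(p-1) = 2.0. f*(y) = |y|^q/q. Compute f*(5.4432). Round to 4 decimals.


The conjugate exponent q satisfies 1/p + 1/q = 1.
p = 2, so q = 2/(2 - 1) = 2.0
|y|^q = 5.4432^2.0 = 29.6284
f*(5.4432) = 29.6284 / 2.0 = 14.8142


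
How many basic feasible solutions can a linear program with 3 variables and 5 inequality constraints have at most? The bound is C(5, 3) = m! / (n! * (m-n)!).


Each vertex corresponds to some choice of n active constraints out of m, so the number of vertices is at most C(m, n) = m! / (n!(m-n)!).
m = 5, n = 3
Numerator: 5 * 4 * 3
Denominator: 3! = 6
C(5, 3) = 10


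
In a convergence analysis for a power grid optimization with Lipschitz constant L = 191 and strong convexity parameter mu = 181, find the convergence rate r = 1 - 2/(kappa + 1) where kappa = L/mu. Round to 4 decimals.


Step 1: Compute the condition number.
kappa = L/mu = 191/181 = 1.0552
Step 2: Compute the convergence rate.
r = 1 - 2/(kappa + 1) = 1 - 2*mu/(L + mu) = (L - mu)/(L + mu) = 10/372 = 0.0269


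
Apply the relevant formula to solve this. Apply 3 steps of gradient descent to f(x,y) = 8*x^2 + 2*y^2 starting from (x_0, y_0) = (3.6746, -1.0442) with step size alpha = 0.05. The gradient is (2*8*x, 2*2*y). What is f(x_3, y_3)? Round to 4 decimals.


Gradient descent on f(x,y) = 8*x^2 + 2*y^2.
Starting point: (3.6746, -1.0442), alpha = 0.05
Step 1: grad_x = 2*8*3.6746 = 58.7936, grad_y = 2*2*-1.0442 = -4.1768
  x_1 = 3.6746 - 0.05*58.7936 = 0.7349
  y_1 = -1.0442 - 0.05*-4.1768 = -0.8354
Step 2: grad_x = 2*8*0.7349 = 11.7587, grad_y = 2*2*-0.8354 = -3.3414
  x_2 = 0.7349 - 0.05*11.7587 = 0.147
  y_2 = -0.8354 - 0.05*-3.3414 = -0.6683
Step 3: grad_x = 2*8*0.147 = 2.3517, grad_y = 2*2*-0.6683 = -2.6732
  x_3 = 0.147 - 0.05*2.3517 = 0.0294
  y_3 = -0.6683 - 0.05*-2.6732 = -0.5346
f(0.0294, -0.5346) = 8*0.0294^2 + 2*(-0.5346)^2 = 0.5786


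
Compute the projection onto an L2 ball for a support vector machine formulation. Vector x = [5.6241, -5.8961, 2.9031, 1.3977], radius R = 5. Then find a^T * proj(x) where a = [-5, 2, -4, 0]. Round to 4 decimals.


Step 1: Compute ||x|| (intermediates to 6 decimals).
||x|| = sqrt(5.6241^2 + (-5.8961)^2 + 2.9031^2 + 1.3977^2) = 8.762194
Step 2: Project.
Since ||x|| > R, scale = R/||x|| = 5/8.762194 = 0.570633, proj(x) = scale * x
proj(x) = [3.209297, -3.364509, 1.656605, 0.797574]
Step 3: Dot product.
a^T * proj(x) = -5*3.209297 + 2*(-3.364509) - 4*1.656605 + 0*0.797574 = -29.4019


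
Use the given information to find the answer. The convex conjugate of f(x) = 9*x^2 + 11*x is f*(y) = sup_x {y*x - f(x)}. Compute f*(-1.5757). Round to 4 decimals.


f*(y) = sup_x {y*x - a*x^2 - b*x} = sup_x {(y-b)*x - a*x^2}
FOC: (y - b) - 2a*x = 0 => x* = (y - b)/(2a)
x* = (-1.5757 - 11)/(2*9) = -0.6987
f*(-1.5757) = (y-b)^2/(4a) = (-1.5757 - 11)^2/(4*9)
= 158.1482/36 = 4.393


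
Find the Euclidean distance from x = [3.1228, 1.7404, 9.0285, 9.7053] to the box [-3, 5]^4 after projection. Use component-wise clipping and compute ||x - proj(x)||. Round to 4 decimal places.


Project each component onto [-3, 5].
clip(3.1228) = 3.1228, clip(1.7404) = 1.7404, clip(9.0285) = 5.0, clip(9.7053) = 5.0
Projection = [3.1228, 1.7404, 5.0, 5.0]
Squared diffs: [0.0, 0.0, 16.2288, 22.1398]
Distance = sqrt(38.3686) = 6.1942


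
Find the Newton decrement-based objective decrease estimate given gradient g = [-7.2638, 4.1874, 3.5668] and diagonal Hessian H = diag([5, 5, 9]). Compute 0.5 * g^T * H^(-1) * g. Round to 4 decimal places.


Step 1: H is diagonal, so H^(-1) * g = [-1.4528, 0.8375, 0.3963].
Step 2: g^T H^(-1) g = sum_i g_i^2 / H_ii
  = (-7.2638)^2/5 + (4.1874)^2/5 + (3.5668)^2/9
  = 10.5526 + 3.5069 + 1.4136 = 15.473
Step 3: Objective decrease = 0.5 * g^T H^(-1) g = 7.7365


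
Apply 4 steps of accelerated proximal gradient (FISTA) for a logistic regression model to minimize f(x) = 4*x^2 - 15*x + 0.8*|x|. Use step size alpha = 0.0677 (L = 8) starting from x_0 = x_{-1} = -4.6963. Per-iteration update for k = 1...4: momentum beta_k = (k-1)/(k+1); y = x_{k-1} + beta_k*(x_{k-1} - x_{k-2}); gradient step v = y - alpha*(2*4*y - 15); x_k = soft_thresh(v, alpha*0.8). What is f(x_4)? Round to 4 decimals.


FISTA on f(x) = 4*x^2 - 15*x + 0.8*|x|
L = 8, alpha = 0.0677
Iteration 1: beta = 0.0, y = -4.6963 + 0.0*(-4.6963 + 4.6963) = -4.6963
  grad(y) = -52.5704, v = y - alpha*grad = -1.1373
  prox(v) = soft_thresh(-1.1373, 0.0542) = -1.0831
Iteration 2: beta = 0.3333, y = -1.0831 + 0.3333*(-1.0831 + 4.6963) = 0.1213
  grad(y) = -14.0299, v = y - alpha*grad = 1.0711
  prox(v) = soft_thresh(1.0711, 0.0542) = 1.0169
Iteration 3: beta = 0.5, y = 1.0169 + 0.5*(1.0169 + 1.0831) = 2.067
  grad(y) = 1.5356, v = y - alpha*grad = 1.963
  prox(v) = soft_thresh(1.963, 0.0542) = 1.9088
Iteration 4: beta = 0.6, y = 1.9088 + 0.6*(1.9088 - 1.0169) = 2.444
  grad(y) = 4.5518, v = y - alpha*grad = 2.1358
  prox(v) = soft_thresh(2.1358, 0.0542) = 2.0817
f(x_4) = 4*2.0817^2 - 15*2.0817 + 0.8*|2.0817| = -12.2263


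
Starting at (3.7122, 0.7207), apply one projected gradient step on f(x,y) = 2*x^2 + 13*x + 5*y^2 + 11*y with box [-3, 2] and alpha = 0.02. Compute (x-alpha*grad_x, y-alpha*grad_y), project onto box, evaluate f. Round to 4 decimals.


Step 1: Compute gradient at (3.7122, 0.7207).
grad_x = 2*2*3.7122 + 13 = 27.8488
grad_y = 2*5*0.7207 + 11 = 18.207
Step 2: Gradient step.
x_raw = 3.7122 - 0.02*27.8488 = 3.1552
y_raw = 0.7207 - 0.02*18.207 = 0.3566
Step 3: Project onto [-3, 2].
x_proj = clip(3.1552) = 2.0
y_proj = clip(0.3566) = 0.3566
Step 4: Evaluate f.
f(2.0, 0.3566) = 38.5578


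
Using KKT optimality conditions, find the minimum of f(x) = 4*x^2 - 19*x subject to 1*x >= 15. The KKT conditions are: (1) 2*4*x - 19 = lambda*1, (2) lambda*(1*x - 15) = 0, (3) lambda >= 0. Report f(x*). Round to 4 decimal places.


Step 1: Try lambda = 0 (constraint inactive).
x_unc = 19/(2*4) = 2.375
Check: 1*2.375 = 2.375 < 15 -- violated!
Step 2: Constraint must be active: 1*x = 15
x* = 15/1 = 15.0
lambda = (2*4*15.0 - 19)/1 = 101.0
Step 3: Compute optimal value.
f(x*) = 4*15.0^2 - 19*15.0 = 615.0


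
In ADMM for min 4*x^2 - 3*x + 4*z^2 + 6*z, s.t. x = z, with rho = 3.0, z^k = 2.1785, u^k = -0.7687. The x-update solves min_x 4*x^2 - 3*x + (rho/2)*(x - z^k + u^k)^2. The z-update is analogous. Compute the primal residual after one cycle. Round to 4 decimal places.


ADMM iteration with rho = 3.0, z^k = 2.1785, u^k = -0.7687
Step 1: x-update.
Minimize 4*x^2 - 3*x + (3.0/2)*(x - 2.1785 - 0.7687)^2
FOC: (2*4 + 3.0)*x = 3 + 3.0*(2.1785 + 0.7687)
x^{k+1} = 1.0765
Step 2: z-update.
Minimize 4*z^2 + 6*z + (3.0/2)*(1.0765 - z - 0.7687)^2
FOC: (2*4 + 3.0)*z = -6 + 3.0*(1.0765 - 0.7687)
z^{k+1} = -0.4615
Step 3: u-update.
u^{k+1} = -0.7687 + 1.0765 + 0.4615 = 0.7693
Step 4: Primal residual = |1.0765 + 0.4615| = 1.538


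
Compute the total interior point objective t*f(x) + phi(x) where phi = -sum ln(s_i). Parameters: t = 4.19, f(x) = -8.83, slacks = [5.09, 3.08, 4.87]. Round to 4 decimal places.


Step 1: Compute log-barrier.
ln values: [1.6273, 1.1249, 1.5831]
phi = -(1.6273 + 1.1249 + 1.5831) = -4.3353
Step 2: Compute augmented objective.
t*f(x) = 4.19*-8.83 = -36.9977
Total = -36.9977 - 4.3353 = -41.333


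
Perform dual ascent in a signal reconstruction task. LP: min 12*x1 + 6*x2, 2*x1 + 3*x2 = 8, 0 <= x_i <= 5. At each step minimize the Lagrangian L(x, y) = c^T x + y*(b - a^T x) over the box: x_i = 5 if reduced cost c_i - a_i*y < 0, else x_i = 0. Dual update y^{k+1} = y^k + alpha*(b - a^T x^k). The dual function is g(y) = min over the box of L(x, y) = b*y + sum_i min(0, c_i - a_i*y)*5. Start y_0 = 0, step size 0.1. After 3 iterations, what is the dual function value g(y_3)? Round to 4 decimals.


Dual ascent for LP: min 12*x1 + 6*x2, 2*x1 + 3*x2 = 8, 0 <= x_i <= 5
Step 1: y^k = 0.0, reduced costs: (12.0, 6.0)
  x^k = (0.0, 0.0), subgradient = b - a^T x = 8.0
  y^{k+1} = 0.0 + 0.1*8.0 = 0.8
Step 2: y^k = 0.8, reduced costs: (10.4, 3.6)
  x^k = (0.0, 0.0), subgradient = b - a^T x = 8.0
  y^{k+1} = 0.8 + 0.1*8.0 = 1.6
Step 3: y^k = 1.6, reduced costs: (8.8, 1.2)
  x^k = (0.0, 0.0), subgradient = b - a^T x = 8.0
  y^{k+1} = 1.6 + 0.1*8.0 = 2.4
Dual objective at y_3 = 2.4: reduced costs (7.2, -1.2), box minimizer x = (0.0, 5.0)
g(y_3) = b*y + (c1 - a1*y)*x1 + (c2 - a2*y)*x2 = 8*2.4 + 7.2*0.0 + (-1.2)*5.0 = 19.2 + 0.0 - 6.0 = 13.2


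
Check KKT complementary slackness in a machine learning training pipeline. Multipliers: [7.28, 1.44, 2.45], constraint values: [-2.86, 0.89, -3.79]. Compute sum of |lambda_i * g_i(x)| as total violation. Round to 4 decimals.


KKT complementary slackness check:
lambda_1 * g_1 = 7.28 * -2.86 = -20.8208
lambda_2 * g_2 = 1.44 * 0.89 = 1.2816
lambda_3 * g_3 = 2.45 * -3.79 = -9.2855
Total violation = 20.8208 + 1.2816 + 9.2855 = 31.3879


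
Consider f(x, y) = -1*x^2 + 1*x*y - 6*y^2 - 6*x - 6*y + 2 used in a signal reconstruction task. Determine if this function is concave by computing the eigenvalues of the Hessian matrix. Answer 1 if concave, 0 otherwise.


The Hessian of f(x,y) = -1*x^2 + 1*x*y - 6*y^2 - 6*x - 6*y + 2 is:
H = [[-2, 1], [1, -12]]
Trace = -2 - 12 = -14
Determinant = -2*-12 - (1)^2 = 23
Discriminant = (-14)^2 - 4*23 = 104.0
Eigenvalues: lambda_1 = -12.099, lambda_2 = -1.901
The function is concave.

1


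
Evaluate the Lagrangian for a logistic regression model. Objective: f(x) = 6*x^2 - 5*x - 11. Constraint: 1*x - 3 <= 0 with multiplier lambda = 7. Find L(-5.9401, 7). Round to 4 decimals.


Step 1: Evaluate f(x).
f(-5.9401) = 6*(-5.9401)^2 - 5*(-5.9401) - 11 = 230.4092
Step 2: Evaluate g(x).
g(-5.9401) = 1*-5.9401 - 3 = -8.9401
Step 3: Compute Lagrangian.
L = 230.4092 + 7*-8.9401 = 167.8285


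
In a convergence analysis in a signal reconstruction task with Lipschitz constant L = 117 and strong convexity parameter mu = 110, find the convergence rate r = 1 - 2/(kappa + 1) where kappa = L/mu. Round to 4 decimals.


Step 1: Compute the condition number.
kappa = L/mu = 117/110 = 1.0636
Step 2: Compute the convergence rate.
r = 1 - 2/(kappa + 1) = 1 - 2*mu/(L + mu) = (L - mu)/(L + mu) = 7/227 = 0.0308


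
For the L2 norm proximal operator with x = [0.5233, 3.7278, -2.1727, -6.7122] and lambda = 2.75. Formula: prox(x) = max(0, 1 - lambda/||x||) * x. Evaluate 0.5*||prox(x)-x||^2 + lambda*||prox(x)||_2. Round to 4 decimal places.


Step 1: Compute ||x||.
||x|| = 7.9965
Step 2: Compute scaling factor.
scale = max(0, 1 - 2.75/7.9965) = 0.6561
Step 3: prox(x) = [0.3433, 2.4458, -1.4255, -4.4039]
||prox(x)|| = 5.2465
Step 4: Proximal objective.
0.5*||prox-x||^2 = 3.7813
lambda*||prox|| = 14.4279
Total = 18.2092


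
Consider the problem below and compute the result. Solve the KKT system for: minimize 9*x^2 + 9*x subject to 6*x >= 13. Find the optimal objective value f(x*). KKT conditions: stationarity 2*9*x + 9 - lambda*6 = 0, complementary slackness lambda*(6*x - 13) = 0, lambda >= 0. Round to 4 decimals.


Step 1: Try lambda = 0 (constraint inactive).
x_unc = -9/(2*9) = -0.5
Check: 6*-0.5 = -3.0 < 13 -- violated!
Step 2: Constraint must be active: 6*x = 13
x* = 13/6 = 2.1667 (rounded; the exact value 13/6 is used below)
lambda = (2*9*(13/6) + 9)/6 = 8.0
Step 3: Compute optimal value.
f(x*) = 9*(13/6)^2 + 9*(13/6) = 61.75


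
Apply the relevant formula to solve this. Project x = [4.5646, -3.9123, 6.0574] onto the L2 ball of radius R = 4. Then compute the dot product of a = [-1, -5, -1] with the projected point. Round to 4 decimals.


Step 1: Compute ||x|| (intermediates to 6 decimals).
||x|| = sqrt(4.5646^2 + (-3.9123)^2 + 6.0574^2) = 8.53427
Step 2: Project.
Since ||x|| > R, scale = R/||x|| = 4/8.53427 = 0.468699, proj(x) = scale * x
proj(x) = [2.139423, -1.833691, 2.839097]
Step 3: Dot product.
a^T * proj(x) = -1*2.139423 - 5*(-1.833691) - 1*2.839097 = 4.1899


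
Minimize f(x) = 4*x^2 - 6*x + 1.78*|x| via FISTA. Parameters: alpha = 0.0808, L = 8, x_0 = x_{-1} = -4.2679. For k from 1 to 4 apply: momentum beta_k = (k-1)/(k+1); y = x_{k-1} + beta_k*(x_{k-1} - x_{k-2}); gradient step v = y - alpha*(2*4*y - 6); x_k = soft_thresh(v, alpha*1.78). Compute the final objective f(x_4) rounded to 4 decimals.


FISTA on f(x) = 4*x^2 - 6*x + 1.78*|x|
L = 8, alpha = 0.0808
Iteration 1: beta = 0.0, y = -4.2679 + 0.0*(-4.2679 + 4.2679) = -4.2679
  grad(y) = -40.1432, v = y - alpha*grad = -1.0243
  prox(v) = soft_thresh(-1.0243, 0.1438) = -0.8805
Iteration 2: beta = 0.3333, y = -0.8805 + 0.3333*(-0.8805 + 4.2679) = 0.2486
  grad(y) = -4.011, v = y - alpha*grad = 0.5727
  prox(v) = soft_thresh(0.5727, 0.1438) = 0.4289
Iteration 3: beta = 0.5, y = 0.4289 + 0.5*(0.4289 + 0.8805) = 1.0836
  grad(y) = 2.6687, v = y - alpha*grad = 0.868
  prox(v) = soft_thresh(0.868, 0.1438) = 0.7241
Iteration 4: beta = 0.6, y = 0.7241 + 0.6*(0.7241 - 0.4289) = 0.9013
  grad(y) = 1.2102, v = y - alpha*grad = 0.8035
  prox(v) = soft_thresh(0.8035, 0.1438) = 0.6597
f(x_4) = 4*0.6597^2 - 6*0.6597 + 1.78*|0.6597| = -1.0432


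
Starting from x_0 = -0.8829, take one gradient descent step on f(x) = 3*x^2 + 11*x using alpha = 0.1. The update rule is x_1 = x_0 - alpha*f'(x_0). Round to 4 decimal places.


We compute the gradient at x_0 and apply the update.
f'(x) = 6*x + 11
f'(-0.8829) = 6*-0.8829 + 11 = 5.7026
x_1 = -0.8829 - 0.1*5.7026 = -1.4532


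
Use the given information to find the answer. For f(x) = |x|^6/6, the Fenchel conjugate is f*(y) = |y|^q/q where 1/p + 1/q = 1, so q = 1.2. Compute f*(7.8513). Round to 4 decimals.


The conjugate exponent q satisfies 1/p + 1/q = 1.
p = 6, so q = 6/(6 - 1) = 1.2
|y|^q = 7.8513^1.2 = 11.8558
f*(7.8513) = 11.8558 / 1.2 = 9.8798


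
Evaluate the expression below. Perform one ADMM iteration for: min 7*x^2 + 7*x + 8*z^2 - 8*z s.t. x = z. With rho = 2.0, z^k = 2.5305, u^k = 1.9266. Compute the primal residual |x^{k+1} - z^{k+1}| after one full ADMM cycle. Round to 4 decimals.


ADMM iteration with rho = 2.0, z^k = 2.5305, u^k = 1.9266
Step 1: x-update.
Minimize 7*x^2 + 7*x + (2.0/2)*(x - 2.5305 + 1.9266)^2
FOC: (2*7 + 2.0)*x = -7 + 2.0*(2.5305 - 1.9266)
x^{k+1} = -0.362
Step 2: z-update.
Minimize 8*z^2 - 8*z + (2.0/2)*(-0.362 - z + 1.9266)^2
FOC: (2*8 + 2.0)*z = 8 + 2.0*(-0.362 + 1.9266)
z^{k+1} = 0.6183
Step 3: u-update.
u^{k+1} = 1.9266 - 0.362 - 0.6183 = 0.9463
Step 4: Primal residual = |-0.362 - 0.6183| = 0.9803


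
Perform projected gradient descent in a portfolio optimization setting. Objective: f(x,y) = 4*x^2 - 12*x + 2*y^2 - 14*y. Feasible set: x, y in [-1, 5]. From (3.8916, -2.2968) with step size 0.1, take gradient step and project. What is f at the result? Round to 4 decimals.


Step 1: Compute gradient at (3.8916, -2.2968).
grad_x = 2*4*3.8916 - 12 = 19.1328
grad_y = 2*2*-2.2968 - 14 = -23.1872
Step 2: Gradient step.
x_raw = 3.8916 - 0.1*19.1328 = 1.9783
y_raw = -2.2968 - 0.1*-23.1872 = 0.0219
Step 3: Project onto [-1, 5].
x_proj = clip(1.9783) = 1.9783
y_proj = clip(0.0219) = 0.0219
Step 4: Evaluate f.
f(1.9783, 0.0219) = -8.3908


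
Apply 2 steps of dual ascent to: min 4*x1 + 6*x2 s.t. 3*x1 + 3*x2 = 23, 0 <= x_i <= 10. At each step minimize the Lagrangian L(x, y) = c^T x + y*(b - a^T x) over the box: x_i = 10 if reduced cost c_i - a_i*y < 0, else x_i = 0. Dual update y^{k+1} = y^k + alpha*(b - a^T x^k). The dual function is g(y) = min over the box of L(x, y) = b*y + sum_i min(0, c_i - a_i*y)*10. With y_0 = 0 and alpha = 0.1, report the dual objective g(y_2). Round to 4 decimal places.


Dual ascent for LP: min 4*x1 + 6*x2, 3*x1 + 3*x2 = 23, 0 <= x_i <= 10
Step 1: y^k = 0.0, reduced costs: (4.0, 6.0)
  x^k = (0.0, 0.0), subgradient = b - a^T x = 23.0
  y^{k+1} = 0.0 + 0.1*23.0 = 2.3
Step 2: y^k = 2.3, reduced costs: (-2.9, -0.9)
  x^k = (10.0, 10.0), subgradient = b - a^T x = -37.0
  y^{k+1} = 2.3 + 0.1*-37.0 = -1.4
Dual objective at y_2 = -1.4: reduced costs (8.2, 10.2), box minimizer x = (0.0, 0.0)
g(y_2) = b*y + (c1 - a1*y)*x1 + (c2 - a2*y)*x2 = 23*(-1.4) + 8.2*0.0 + 10.2*0.0 = -32.2 + 0.0 + 0.0 = -32.2


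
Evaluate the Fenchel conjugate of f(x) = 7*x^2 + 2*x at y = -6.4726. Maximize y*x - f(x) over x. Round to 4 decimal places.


f*(y) = sup_x {y*x - a*x^2 - b*x} = sup_x {(y-b)*x - a*x^2}
FOC: (y - b) - 2a*x = 0 => x* = (y - b)/(2a)
x* = (-6.4726 - 2)/(2*7) = -0.6052
f*(-6.4726) = (y-b)^2/(4a) = (-6.4726 - 2)^2/(4*7)
= 71.785/28 = 2.5637


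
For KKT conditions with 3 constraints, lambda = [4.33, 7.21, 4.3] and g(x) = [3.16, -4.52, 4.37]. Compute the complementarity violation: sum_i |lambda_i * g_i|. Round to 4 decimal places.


KKT complementary slackness check:
lambda_1 * g_1 = 4.33 * 3.16 = 13.6828
lambda_2 * g_2 = 7.21 * -4.52 = -32.5892
lambda_3 * g_3 = 4.3 * 4.37 = 18.791
Total violation = 13.6828 + 32.5892 + 18.791 = 65.063


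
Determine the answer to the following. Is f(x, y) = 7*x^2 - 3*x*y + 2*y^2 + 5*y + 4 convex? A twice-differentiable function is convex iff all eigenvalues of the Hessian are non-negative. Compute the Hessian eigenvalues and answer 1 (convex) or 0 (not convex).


The Hessian of f(x,y) = 7*x^2 - 3*x*y + 2*y^2 + 5*y + 4 is:
H = [[14, -3], [-3, 4]]
Trace = 14 + 4 = 18
Determinant = 14*4 - (-3)^2 = 47
Discriminant = (18)^2 - 4*47 = 136.0
Eigenvalues: lambda_1 = 3.169, lambda_2 = 14.831
The function is convex.

1


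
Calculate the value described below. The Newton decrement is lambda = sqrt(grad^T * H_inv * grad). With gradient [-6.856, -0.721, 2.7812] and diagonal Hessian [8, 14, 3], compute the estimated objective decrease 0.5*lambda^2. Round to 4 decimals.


Step 1: H is diagonal, so H^(-1) * g = [-0.857, -0.0515, 0.9271].
Step 2: g^T H^(-1) g = sum_i g_i^2 / H_ii
  = (-6.856)^2/8 + (-0.721)^2/14 + (2.7812)^2/3
  = 5.8756 + 0.0371 + 2.5784 = 8.4911
Step 3: Objective decrease = 0.5 * g^T H^(-1) g = 4.2455


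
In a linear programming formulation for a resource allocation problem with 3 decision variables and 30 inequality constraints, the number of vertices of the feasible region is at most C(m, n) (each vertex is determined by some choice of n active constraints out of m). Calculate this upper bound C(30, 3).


Each vertex corresponds to some choice of n active constraints out of m, so the number of vertices is at most C(m, n) = m! / (n!(m-n)!).
m = 30, n = 3
Numerator: 30 * 29 * 28
Denominator: 3! = 6
C(30, 3) = 4060


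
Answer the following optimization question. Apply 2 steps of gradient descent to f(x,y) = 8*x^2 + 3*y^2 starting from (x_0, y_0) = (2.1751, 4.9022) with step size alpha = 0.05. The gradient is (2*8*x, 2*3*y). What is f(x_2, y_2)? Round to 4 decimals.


Gradient descent on f(x,y) = 8*x^2 + 3*y^2.
Starting point: (2.1751, 4.9022), alpha = 0.05
Step 1: grad_x = 2*8*2.1751 = 34.8016, grad_y = 2*3*4.9022 = 29.4132
  x_1 = 2.1751 - 0.05*34.8016 = 0.435
  y_1 = 4.9022 - 0.05*29.4132 = 3.4315
Step 2: grad_x = 2*8*0.435 = 6.9603, grad_y = 2*3*3.4315 = 20.5892
  x_2 = 0.435 - 0.05*6.9603 = 0.087
  y_2 = 3.4315 - 0.05*20.5892 = 2.4021
f(0.087, 2.4021) = 8*0.087^2 + 3*2.4021^2 = 17.3705


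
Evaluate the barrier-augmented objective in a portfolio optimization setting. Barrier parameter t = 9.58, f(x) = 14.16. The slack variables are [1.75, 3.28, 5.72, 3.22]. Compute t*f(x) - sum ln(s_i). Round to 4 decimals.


Step 1: Compute log-barrier.
ln values: [0.5596, 1.1878, 1.744, 1.1694]
phi = -(0.5596 + 1.1878 + 1.744 + 1.1694) = -4.6608
Step 2: Compute augmented objective.
t*f(x) = 9.58*14.16 = 135.6528
Total = 135.6528 - 4.6608 = 130.992


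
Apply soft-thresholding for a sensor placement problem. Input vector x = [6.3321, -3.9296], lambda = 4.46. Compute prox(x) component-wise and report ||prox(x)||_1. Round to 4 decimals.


Soft-thresholding with lambda = 4.46:
prox(6.3321) = sign(6.3321)*max(|6.3321| - 4.46, 0) = 1.8721
prox(-3.9296) = sign(-3.9296)*max(|-3.9296| - 4.46, 0) = 0.0
prox(x) = [1.8721, 0.0]
||prox(x)||_1 = 1.8721 + 0.0 = 1.8721


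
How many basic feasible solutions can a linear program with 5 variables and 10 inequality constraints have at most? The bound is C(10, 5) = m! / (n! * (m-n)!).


Each vertex corresponds to some choice of n active constraints out of m, so the number of vertices is at most C(m, n) = m! / (n!(m-n)!).
m = 10, n = 5
Numerator: 10 * 9 * 8 * 7 * 6
Denominator: 5! = 120
C(10, 5) = 252


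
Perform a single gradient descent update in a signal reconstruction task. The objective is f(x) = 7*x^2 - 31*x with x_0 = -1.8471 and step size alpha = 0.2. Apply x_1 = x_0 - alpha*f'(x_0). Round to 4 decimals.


We compute the gradient at x_0 and apply the update.
f'(x) = 14*x - 31
f'(-1.8471) = 14*-1.8471 - 31 = -56.8594
x_1 = -1.8471 - 0.2*-56.8594 = 9.5248


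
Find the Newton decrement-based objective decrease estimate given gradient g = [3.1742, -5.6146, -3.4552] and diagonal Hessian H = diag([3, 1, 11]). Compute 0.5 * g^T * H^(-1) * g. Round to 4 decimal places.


Step 1: H is diagonal, so H^(-1) * g = [1.0581, -5.6146, -0.3141].
Step 2: g^T H^(-1) g = sum_i g_i^2 / H_ii
  = (3.1742)^2/3 + (-5.6146)^2/1 + (-3.4552)^2/11
  = 3.3585 + 31.5237 + 1.0853 = 35.9676
Step 3: Objective decrease = 0.5 * g^T H^(-1) g = 17.9838
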